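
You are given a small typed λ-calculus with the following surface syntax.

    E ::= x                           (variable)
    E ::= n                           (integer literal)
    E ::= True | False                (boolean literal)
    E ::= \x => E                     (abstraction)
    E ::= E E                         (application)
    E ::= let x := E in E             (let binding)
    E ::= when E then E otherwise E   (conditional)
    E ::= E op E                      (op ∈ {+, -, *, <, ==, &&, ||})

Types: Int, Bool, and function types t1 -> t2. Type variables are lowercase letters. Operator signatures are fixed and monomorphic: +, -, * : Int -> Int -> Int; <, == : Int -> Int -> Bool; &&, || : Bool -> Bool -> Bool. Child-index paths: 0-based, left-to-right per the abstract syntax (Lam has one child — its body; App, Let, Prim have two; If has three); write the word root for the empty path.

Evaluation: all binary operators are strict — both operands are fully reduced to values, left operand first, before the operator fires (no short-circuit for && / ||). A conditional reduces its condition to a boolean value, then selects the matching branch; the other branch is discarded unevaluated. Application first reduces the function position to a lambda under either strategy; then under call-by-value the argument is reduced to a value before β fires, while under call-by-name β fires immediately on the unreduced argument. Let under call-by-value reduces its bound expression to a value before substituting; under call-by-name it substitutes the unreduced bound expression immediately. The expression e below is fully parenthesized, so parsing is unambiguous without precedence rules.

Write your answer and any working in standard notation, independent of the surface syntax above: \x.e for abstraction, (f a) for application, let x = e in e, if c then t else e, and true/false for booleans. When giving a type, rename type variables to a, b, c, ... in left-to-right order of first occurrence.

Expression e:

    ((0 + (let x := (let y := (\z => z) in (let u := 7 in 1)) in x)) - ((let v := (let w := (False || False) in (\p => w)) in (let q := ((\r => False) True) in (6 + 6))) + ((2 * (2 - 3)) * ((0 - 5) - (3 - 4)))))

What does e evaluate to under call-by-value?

Answer: -19

Derivation:
step 0: ((0 + (let x = (let y = (\z.z) in (let u = 7 in 1)) in x)) - ((let v = (let w = (false || false) in (\p.w)) in (let q = ((\r.false) true) in (6 + 6))) + ((2 * (2 - 3)) * ((0 - 5) - (3 - 4)))))
step 1: [let@0.1.0] ((0 + (let x = (let u = 7 in 1) in x)) - ((let v = (let w = (false || false) in (\p.w)) in (let q = ((\r.false) true) in (6 + 6))) + ((2 * (2 - 3)) * ((0 - 5) - (3 - 4)))))
step 2: [let@0.1.0] ((0 + (let x = 1 in x)) - ((let v = (let w = (false || false) in (\p.w)) in (let q = ((\r.false) true) in (6 + 6))) + ((2 * (2 - 3)) * ((0 - 5) - (3 - 4)))))
step 3: [let@0.1] ((0 + 1) - ((let v = (let w = (false || false) in (\p.w)) in (let q = ((\r.false) true) in (6 + 6))) + ((2 * (2 - 3)) * ((0 - 5) - (3 - 4)))))
step 4: [delta@0] (1 - ((let v = (let w = (false || false) in (\p.w)) in (let q = ((\r.false) true) in (6 + 6))) + ((2 * (2 - 3)) * ((0 - 5) - (3 - 4)))))
step 5: [delta@1.0.0.0] (1 - ((let v = (let w = false in (\p.w)) in (let q = ((\r.false) true) in (6 + 6))) + ((2 * (2 - 3)) * ((0 - 5) - (3 - 4)))))
step 6: [let@1.0.0] (1 - ((let v = (\p.false) in (let q = ((\r.false) true) in (6 + 6))) + ((2 * (2 - 3)) * ((0 - 5) - (3 - 4)))))
step 7: [let@1.0] (1 - ((let q = ((\r.false) true) in (6 + 6)) + ((2 * (2 - 3)) * ((0 - 5) - (3 - 4)))))
step 8: [beta@1.0.0] (1 - ((let q = false in (6 + 6)) + ((2 * (2 - 3)) * ((0 - 5) - (3 - 4)))))
step 9: [let@1.0] (1 - ((6 + 6) + ((2 * (2 - 3)) * ((0 - 5) - (3 - 4)))))
step 10: [delta@1.0] (1 - (12 + ((2 * (2 - 3)) * ((0 - 5) - (3 - 4)))))
step 11: [delta@1.1.0.1] (1 - (12 + ((2 * -1) * ((0 - 5) - (3 - 4)))))
step 12: [delta@1.1.0] (1 - (12 + (-2 * ((0 - 5) - (3 - 4)))))
step 13: [delta@1.1.1.0] (1 - (12 + (-2 * (-5 - (3 - 4)))))
step 14: [delta@1.1.1.1] (1 - (12 + (-2 * (-5 - -1))))
step 15: [delta@1.1.1] (1 - (12 + (-2 * -4)))
step 16: [delta@1.1] (1 - (12 + 8))
step 17: [delta@1] (1 - 20)
step 18: [delta@root] -19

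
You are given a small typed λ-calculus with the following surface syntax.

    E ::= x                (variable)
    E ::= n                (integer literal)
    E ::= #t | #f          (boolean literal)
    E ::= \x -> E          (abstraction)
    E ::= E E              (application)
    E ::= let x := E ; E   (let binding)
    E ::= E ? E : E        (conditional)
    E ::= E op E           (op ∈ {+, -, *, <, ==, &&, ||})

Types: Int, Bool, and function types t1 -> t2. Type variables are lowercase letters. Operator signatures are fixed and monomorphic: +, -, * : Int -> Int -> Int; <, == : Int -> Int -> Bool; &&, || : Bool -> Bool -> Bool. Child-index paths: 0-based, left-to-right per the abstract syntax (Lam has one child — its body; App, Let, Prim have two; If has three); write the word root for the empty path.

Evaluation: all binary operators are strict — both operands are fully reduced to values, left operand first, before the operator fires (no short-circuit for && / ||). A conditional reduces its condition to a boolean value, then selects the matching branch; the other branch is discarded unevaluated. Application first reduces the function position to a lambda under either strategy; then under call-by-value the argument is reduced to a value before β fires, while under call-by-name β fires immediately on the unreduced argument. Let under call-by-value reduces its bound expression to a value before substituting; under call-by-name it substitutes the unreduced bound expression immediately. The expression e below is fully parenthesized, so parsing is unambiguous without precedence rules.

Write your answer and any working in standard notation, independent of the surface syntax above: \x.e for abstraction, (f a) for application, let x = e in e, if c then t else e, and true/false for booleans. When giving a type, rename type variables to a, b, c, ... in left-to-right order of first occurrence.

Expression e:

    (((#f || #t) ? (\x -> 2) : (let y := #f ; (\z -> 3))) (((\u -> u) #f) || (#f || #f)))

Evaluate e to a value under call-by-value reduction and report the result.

Derivation:
step 0: ((if (false || true) then (\x.2) else (let y = false in (\z.3))) (((\u.u) false) || (false || false)))
step 1: [delta@0.0] ((if true then (\x.2) else (let y = false in (\z.3))) (((\u.u) false) || (false || false)))
step 2: [if@0] ((\x.2) (((\u.u) false) || (false || false)))
step 3: [beta@1.0] ((\x.2) (false || (false || false)))
step 4: [delta@1.1] ((\x.2) (false || false))
step 5: [delta@1] ((\x.2) false)
step 6: [beta@root] 2

Answer: 2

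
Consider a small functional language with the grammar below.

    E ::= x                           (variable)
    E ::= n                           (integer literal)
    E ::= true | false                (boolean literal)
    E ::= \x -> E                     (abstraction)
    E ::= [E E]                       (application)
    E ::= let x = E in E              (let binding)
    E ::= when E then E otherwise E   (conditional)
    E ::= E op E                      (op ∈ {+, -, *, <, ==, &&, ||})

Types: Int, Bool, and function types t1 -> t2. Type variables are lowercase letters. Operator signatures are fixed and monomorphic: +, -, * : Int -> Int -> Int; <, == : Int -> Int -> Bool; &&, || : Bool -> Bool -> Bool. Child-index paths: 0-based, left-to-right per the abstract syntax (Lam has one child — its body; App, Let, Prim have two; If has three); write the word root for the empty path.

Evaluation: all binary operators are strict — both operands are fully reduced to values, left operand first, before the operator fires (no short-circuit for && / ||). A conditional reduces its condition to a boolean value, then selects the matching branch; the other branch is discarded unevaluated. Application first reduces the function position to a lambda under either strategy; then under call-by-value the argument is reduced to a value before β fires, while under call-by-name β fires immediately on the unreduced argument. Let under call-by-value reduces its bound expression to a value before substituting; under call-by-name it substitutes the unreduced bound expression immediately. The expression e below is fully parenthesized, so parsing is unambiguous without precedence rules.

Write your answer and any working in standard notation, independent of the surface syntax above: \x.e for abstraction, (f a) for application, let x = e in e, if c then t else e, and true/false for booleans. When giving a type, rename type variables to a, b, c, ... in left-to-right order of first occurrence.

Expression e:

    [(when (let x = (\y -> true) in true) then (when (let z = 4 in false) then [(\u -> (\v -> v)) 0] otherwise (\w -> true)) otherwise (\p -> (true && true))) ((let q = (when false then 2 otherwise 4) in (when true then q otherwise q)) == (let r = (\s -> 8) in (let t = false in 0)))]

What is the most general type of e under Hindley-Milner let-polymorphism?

Working:
\y._ : a -> Bool
let x : forall. a -> Bool
  unify Bool ~ Bool
let z : Int
  unify Bool ~ Bool
v : c
\v._ : c -> c
\u._ : b -> c -> c
  unify b -> c -> c ~ Int -> d
  unify b ~ Int
  unify c -> c ~ d
_ _ : c -> c
\w._ : e -> Bool
  unify c -> c ~ e -> Bool
  unify c ~ e
  unify e ~ Bool
  unify Bool ~ Bool
  unify Bool ~ Bool
\p._ : f -> Bool
  unify Bool -> Bool ~ f -> Bool
  unify Bool ~ f
  unify Bool ~ Bool
  unify Bool ~ Bool
  unify Int ~ Int
let q : Int
  unify Bool ~ Bool
q : Int
q : Int
  unify Int ~ Int
  unify Int ~ Int
\s._ : g -> Int
let r : forall. g -> Int
let t : Bool
  unify Int ~ Int
  unify Bool -> Bool ~ Bool -> h
  unify Bool ~ Bool
  unify Bool ~ h
_ _ : Bool

Answer: Bool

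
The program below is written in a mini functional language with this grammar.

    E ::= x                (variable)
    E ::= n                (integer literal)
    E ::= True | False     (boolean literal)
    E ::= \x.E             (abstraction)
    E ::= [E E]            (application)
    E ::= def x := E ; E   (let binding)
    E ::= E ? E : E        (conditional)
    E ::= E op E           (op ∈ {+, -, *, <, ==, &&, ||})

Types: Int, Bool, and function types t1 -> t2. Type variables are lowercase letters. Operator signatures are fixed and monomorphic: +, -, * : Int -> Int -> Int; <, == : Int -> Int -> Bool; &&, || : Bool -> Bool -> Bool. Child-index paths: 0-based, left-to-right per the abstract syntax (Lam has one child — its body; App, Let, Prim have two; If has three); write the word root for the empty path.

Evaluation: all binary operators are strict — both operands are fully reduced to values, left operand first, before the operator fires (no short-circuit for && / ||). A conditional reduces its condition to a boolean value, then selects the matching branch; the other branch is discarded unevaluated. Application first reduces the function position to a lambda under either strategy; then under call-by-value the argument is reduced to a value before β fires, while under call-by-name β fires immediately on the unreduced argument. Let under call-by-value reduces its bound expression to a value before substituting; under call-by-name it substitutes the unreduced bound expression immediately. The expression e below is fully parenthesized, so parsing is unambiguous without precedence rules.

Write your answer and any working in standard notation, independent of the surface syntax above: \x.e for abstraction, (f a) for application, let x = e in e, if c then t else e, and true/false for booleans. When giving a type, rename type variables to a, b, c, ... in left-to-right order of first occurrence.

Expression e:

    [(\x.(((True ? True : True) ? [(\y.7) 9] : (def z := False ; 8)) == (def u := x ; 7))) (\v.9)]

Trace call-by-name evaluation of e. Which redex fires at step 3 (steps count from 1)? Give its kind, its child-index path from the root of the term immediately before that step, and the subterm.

Answer: if at 0 : (if true then ((\y.7) 9) else (let z = false in 8))

Derivation:
step 0: ((\x.((if (if true then true else true) then ((\y.7) 9) else (let z = false in 8)) == (let u = x in 7))) (\v.9))
step 1: [beta@root] ((if (if true then true else true) then ((\y.7) 9) else (let z = false in 8)) == (let u = (\v.9) in 7))
step 2: [if@0.0] ((if true then ((\y.7) 9) else (let z = false in 8)) == (let u = (\v.9) in 7))
step 3: [if@0] (((\y.7) 9) == (let u = (\v.9) in 7))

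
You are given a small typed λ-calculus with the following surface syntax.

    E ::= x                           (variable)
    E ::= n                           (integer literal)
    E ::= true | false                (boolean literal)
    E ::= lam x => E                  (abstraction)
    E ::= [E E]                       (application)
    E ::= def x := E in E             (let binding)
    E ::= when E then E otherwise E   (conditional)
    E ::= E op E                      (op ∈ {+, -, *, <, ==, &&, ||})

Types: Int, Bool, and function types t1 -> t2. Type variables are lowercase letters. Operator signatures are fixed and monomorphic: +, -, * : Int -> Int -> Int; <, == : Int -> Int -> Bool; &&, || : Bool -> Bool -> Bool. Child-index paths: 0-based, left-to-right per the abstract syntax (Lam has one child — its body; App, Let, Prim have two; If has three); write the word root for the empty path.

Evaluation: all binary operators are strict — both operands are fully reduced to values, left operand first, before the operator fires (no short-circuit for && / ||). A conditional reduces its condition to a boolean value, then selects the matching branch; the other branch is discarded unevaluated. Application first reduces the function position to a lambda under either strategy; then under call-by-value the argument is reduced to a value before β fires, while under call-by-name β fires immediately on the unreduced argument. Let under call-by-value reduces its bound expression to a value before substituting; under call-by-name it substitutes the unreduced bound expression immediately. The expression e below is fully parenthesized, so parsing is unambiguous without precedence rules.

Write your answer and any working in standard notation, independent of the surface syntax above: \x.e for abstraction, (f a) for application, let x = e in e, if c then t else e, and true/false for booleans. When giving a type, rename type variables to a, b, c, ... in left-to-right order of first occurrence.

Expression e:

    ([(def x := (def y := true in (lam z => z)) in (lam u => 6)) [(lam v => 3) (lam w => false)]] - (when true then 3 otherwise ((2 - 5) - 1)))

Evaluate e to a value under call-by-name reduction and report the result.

Answer: 3

Working:
step 0: (((let x = (let y = true in (\z.z)) in (\u.6)) ((\v.3) (\w.false))) - (if true then 3 else ((2 - 5) - 1)))
step 1: [let@0.0] (((\u.6) ((\v.3) (\w.false))) - (if true then 3 else ((2 - 5) - 1)))
step 2: [beta@0] (6 - (if true then 3 else ((2 - 5) - 1)))
step 3: [if@1] (6 - 3)
step 4: [delta@root] 3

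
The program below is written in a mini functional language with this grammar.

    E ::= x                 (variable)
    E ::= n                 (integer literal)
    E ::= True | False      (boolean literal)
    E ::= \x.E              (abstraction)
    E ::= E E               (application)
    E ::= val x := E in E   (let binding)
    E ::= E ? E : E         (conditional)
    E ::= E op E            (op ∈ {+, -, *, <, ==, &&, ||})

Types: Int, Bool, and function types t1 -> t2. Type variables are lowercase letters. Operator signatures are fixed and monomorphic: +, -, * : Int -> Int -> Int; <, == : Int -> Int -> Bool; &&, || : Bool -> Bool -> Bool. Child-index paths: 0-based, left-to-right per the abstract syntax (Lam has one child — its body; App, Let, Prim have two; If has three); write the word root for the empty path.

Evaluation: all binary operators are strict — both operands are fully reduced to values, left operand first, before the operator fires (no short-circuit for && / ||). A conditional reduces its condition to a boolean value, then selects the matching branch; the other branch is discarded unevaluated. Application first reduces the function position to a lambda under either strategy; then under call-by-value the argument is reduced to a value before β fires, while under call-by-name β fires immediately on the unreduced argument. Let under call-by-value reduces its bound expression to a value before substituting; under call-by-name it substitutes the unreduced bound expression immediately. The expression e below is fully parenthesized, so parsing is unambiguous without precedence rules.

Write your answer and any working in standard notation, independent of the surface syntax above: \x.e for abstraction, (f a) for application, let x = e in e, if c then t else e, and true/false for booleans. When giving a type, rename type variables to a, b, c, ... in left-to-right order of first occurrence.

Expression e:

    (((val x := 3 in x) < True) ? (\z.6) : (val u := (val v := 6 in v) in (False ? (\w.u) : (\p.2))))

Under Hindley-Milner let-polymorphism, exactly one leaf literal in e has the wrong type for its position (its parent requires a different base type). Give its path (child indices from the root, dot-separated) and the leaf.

Answer: 0.1 : true

Derivation:
let x : Int
x : Int
  unify Int ~ Int
  unify Bool ~ Int
  FAIL: mismatch Bool ~ Int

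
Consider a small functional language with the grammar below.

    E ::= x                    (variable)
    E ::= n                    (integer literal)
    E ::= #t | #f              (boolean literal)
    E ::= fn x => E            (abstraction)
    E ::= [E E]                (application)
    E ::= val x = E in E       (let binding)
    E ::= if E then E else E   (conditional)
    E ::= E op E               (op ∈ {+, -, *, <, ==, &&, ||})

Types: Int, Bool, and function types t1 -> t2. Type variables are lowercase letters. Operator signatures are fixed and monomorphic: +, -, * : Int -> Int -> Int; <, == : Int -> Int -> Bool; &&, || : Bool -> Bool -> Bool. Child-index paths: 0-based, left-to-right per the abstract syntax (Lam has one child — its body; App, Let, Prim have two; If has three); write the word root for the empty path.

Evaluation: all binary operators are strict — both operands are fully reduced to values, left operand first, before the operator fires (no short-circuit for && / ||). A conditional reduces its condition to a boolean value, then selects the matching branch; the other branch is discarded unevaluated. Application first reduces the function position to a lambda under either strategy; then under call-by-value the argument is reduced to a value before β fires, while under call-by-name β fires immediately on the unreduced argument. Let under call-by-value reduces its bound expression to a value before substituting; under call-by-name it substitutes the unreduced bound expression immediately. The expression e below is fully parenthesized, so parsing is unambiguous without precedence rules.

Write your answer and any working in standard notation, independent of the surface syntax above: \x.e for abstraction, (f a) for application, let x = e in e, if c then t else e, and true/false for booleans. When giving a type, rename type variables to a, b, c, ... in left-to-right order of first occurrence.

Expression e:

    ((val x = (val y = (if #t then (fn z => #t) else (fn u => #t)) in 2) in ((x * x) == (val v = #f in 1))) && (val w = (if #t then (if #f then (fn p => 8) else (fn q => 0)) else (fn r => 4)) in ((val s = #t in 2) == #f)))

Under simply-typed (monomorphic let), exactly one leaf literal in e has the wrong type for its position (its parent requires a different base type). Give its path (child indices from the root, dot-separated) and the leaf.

Answer: 1.1.1 : false

Trace:
  unify Bool ~ Bool
\z._ : a -> Bool
\u._ : b -> Bool
  unify a -> Bool ~ b -> Bool
  unify a ~ b
  unify Bool ~ Bool
let y : b -> Bool
let x : Int
x : Int
  unify Int ~ Int
x : Int
  unify Int ~ Int
  unify Int ~ Int
let v : Bool
  unify Int ~ Int
  unify Bool ~ Bool
  unify Bool ~ Bool
  unify Bool ~ Bool
\p._ : c -> Int
\q._ : d -> Int
  unify c -> Int ~ d -> Int
  unify c ~ d
  unify Int ~ Int
\r._ : e -> Int
  unify d -> Int ~ e -> Int
  unify d ~ e
  unify Int ~ Int
let w : e -> Int
let s : Bool
  unify Int ~ Int
  unify Bool ~ Int
  FAIL: mismatch Bool ~ Int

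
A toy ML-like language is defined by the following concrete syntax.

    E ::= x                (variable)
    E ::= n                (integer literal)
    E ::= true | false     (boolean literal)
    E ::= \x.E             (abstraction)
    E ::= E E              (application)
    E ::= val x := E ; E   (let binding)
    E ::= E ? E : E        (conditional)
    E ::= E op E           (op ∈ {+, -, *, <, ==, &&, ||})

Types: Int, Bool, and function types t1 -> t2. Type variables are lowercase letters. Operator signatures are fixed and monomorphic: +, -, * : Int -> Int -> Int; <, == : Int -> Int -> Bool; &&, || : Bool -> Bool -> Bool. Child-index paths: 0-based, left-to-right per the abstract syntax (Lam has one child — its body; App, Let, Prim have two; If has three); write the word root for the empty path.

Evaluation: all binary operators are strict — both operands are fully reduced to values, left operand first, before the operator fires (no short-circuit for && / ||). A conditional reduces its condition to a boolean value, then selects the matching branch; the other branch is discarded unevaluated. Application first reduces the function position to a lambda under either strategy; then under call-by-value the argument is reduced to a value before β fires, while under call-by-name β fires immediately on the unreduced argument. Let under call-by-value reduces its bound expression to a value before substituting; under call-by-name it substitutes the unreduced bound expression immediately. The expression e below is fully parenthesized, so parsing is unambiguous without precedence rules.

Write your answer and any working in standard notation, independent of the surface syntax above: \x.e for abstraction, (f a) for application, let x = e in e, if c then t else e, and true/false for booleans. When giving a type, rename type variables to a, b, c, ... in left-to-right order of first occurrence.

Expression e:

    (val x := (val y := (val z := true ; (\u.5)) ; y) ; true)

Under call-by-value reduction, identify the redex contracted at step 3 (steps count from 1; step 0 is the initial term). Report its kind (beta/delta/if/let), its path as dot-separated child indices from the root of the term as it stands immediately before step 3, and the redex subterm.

Trace:
step 0: (let x = (let y = (let z = true in (\u.5)) in y) in true)
step 1: [let@0.0] (let x = (let y = (\u.5) in y) in true)
step 2: [let@0] (let x = (\u.5) in true)
step 3: [let@root] true

Answer: let at root : (let x = (\u.5) in true)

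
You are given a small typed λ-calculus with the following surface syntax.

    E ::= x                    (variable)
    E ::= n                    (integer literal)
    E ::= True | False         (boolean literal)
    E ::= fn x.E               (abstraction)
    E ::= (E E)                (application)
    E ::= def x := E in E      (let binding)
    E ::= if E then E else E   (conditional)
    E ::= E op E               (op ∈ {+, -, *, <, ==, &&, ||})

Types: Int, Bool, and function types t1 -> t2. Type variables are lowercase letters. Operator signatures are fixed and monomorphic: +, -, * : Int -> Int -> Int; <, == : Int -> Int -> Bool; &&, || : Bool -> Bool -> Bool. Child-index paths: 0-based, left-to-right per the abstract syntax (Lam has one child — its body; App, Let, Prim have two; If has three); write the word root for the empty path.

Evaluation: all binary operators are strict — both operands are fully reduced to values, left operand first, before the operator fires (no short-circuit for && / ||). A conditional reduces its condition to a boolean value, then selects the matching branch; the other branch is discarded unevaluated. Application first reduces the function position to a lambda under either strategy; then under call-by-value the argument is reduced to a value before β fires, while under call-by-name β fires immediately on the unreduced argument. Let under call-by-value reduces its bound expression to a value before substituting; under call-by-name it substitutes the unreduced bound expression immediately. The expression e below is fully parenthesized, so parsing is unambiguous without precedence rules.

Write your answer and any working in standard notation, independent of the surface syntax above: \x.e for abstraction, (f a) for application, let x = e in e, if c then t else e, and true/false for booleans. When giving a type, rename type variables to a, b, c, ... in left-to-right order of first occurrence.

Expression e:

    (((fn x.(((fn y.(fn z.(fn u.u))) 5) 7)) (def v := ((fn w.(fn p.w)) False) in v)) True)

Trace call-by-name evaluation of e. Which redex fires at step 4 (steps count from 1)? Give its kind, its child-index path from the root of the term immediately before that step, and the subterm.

Derivation:
step 0: (((\x.(((\y.(\z.(\u.u))) 5) 7)) (let v = ((\w.(\p.w)) false) in v)) true)
step 1: [beta@0] ((((\y.(\z.(\u.u))) 5) 7) true)
step 2: [beta@0.0] (((\z.(\u.u)) 7) true)
step 3: [beta@0] ((\u.u) true)
step 4: [beta@root] true

Answer: beta at root : ((\u.u) true)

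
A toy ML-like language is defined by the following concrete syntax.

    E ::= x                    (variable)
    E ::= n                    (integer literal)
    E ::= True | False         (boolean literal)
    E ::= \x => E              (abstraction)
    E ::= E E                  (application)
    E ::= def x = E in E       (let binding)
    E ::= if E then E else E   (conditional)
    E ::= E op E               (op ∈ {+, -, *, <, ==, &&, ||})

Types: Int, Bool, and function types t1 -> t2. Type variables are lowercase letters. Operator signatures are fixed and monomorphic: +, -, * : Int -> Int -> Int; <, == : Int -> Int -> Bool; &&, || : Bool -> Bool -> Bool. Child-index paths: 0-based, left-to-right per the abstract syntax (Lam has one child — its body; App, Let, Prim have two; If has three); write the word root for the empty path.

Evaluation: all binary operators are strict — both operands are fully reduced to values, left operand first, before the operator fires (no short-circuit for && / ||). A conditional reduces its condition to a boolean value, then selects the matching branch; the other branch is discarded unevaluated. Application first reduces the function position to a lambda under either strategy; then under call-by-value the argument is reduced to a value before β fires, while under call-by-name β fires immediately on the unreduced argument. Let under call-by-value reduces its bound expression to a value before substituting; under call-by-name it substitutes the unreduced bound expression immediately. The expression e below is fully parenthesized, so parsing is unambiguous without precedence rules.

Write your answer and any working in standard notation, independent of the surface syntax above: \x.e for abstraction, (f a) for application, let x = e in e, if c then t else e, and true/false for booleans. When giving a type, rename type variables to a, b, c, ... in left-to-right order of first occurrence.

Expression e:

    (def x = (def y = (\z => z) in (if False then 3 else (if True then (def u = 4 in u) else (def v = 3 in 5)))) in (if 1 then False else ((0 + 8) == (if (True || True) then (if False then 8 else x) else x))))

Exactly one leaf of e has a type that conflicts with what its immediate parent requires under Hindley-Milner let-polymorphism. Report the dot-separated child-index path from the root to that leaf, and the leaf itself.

Trace:
z : a
\z._ : a -> a
let y : forall. a -> a
  unify Bool ~ Bool
  unify Bool ~ Bool
let u : Int
u : Int
let v : Int
  unify Int ~ Int
  unify Int ~ Int
let x : Int
  unify Int ~ Bool
  FAIL: mismatch Int ~ Bool

Answer: 1.0 : 1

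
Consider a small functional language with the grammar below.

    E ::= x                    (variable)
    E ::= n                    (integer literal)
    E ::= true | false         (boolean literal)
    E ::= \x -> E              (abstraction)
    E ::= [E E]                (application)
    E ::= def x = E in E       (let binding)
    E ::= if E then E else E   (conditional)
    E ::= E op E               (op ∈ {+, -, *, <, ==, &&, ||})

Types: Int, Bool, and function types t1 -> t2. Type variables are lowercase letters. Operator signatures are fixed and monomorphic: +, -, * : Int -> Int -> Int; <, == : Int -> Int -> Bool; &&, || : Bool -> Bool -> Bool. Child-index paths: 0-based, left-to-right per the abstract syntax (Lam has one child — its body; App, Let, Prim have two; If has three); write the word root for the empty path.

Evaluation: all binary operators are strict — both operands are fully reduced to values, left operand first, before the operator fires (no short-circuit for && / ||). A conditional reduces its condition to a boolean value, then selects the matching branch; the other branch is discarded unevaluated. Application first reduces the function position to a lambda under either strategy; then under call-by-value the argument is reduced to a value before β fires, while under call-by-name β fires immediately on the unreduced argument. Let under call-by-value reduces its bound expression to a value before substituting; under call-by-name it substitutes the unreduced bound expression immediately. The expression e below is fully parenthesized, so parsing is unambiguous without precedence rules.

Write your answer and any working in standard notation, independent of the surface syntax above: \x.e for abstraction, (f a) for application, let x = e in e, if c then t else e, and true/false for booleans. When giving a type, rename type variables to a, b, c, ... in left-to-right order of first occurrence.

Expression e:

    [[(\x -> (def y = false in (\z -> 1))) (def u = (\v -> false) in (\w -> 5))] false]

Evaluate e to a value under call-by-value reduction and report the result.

Answer: 1

Trace:
step 0: (((\x.(let y = false in (\z.1))) (let u = (\v.false) in (\w.5))) false)
step 1: [let@0.1] (((\x.(let y = false in (\z.1))) (\w.5)) false)
step 2: [beta@0] ((let y = false in (\z.1)) false)
step 3: [let@0] ((\z.1) false)
step 4: [beta@root] 1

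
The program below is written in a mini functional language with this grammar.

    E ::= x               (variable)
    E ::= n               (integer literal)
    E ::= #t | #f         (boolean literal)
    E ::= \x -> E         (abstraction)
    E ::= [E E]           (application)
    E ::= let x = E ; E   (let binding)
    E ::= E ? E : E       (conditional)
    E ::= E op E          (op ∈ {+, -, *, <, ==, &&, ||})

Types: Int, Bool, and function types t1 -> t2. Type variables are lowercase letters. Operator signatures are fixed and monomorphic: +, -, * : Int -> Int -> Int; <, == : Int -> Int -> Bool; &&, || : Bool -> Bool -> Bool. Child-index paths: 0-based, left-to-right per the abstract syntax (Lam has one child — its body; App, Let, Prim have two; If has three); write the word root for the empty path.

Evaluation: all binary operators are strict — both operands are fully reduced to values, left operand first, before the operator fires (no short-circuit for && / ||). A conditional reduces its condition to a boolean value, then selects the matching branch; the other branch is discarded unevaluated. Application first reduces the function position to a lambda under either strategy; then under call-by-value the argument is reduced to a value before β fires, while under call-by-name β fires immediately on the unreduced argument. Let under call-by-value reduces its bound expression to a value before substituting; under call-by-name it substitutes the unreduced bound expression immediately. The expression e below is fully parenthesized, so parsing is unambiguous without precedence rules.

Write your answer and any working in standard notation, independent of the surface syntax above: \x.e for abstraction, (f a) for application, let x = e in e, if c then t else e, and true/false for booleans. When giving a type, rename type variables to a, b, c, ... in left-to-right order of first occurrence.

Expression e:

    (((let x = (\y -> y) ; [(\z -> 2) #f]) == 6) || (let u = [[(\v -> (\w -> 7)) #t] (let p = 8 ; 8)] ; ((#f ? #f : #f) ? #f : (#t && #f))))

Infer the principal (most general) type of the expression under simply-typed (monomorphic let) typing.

Trace:
y : a
\y._ : a -> a
let x : a -> a
\z._ : b -> Int
  unify b -> Int ~ Bool -> c
  unify b ~ Bool
  unify Int ~ c
_ _ : Int
  unify Int ~ Int
  unify Int ~ Int
  unify Bool ~ Bool
\w._ : e -> Int
\v._ : d -> e -> Int
  unify d -> e -> Int ~ Bool -> f
  unify d ~ Bool
  unify e -> Int ~ f
_ _ : e -> Int
let p : Int
  unify e -> Int ~ Int -> g
  unify e ~ Int
  unify Int ~ g
_ _ : Int
let u : Int
  unify Bool ~ Bool
  unify Bool ~ Bool
  unify Bool ~ Bool
  unify Bool ~ Bool
  unify Bool ~ Bool
  unify Bool ~ Bool
  unify Bool ~ Bool

Answer: Bool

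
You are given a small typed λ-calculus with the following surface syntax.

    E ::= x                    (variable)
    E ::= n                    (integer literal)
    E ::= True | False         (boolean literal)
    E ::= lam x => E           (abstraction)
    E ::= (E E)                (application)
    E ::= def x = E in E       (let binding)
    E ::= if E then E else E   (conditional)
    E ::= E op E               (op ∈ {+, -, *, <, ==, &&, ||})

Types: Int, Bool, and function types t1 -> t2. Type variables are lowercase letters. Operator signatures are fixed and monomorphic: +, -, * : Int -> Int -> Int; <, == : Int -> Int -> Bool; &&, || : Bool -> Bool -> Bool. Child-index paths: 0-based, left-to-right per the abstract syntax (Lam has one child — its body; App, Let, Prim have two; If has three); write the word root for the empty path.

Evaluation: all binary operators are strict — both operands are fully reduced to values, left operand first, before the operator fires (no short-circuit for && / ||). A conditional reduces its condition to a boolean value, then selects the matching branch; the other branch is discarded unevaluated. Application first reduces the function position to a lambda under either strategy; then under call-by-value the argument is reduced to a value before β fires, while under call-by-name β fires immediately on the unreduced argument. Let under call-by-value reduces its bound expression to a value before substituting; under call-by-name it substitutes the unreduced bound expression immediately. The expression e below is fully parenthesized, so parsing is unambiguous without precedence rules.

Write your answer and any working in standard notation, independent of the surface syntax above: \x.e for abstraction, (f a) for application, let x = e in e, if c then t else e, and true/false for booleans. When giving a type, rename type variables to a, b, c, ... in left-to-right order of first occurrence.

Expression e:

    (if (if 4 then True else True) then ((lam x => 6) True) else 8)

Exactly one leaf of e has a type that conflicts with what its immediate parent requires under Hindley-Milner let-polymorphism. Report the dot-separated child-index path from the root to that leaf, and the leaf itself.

Working:
  unify Int ~ Bool
  FAIL: mismatch Int ~ Bool

Answer: 0.0 : 4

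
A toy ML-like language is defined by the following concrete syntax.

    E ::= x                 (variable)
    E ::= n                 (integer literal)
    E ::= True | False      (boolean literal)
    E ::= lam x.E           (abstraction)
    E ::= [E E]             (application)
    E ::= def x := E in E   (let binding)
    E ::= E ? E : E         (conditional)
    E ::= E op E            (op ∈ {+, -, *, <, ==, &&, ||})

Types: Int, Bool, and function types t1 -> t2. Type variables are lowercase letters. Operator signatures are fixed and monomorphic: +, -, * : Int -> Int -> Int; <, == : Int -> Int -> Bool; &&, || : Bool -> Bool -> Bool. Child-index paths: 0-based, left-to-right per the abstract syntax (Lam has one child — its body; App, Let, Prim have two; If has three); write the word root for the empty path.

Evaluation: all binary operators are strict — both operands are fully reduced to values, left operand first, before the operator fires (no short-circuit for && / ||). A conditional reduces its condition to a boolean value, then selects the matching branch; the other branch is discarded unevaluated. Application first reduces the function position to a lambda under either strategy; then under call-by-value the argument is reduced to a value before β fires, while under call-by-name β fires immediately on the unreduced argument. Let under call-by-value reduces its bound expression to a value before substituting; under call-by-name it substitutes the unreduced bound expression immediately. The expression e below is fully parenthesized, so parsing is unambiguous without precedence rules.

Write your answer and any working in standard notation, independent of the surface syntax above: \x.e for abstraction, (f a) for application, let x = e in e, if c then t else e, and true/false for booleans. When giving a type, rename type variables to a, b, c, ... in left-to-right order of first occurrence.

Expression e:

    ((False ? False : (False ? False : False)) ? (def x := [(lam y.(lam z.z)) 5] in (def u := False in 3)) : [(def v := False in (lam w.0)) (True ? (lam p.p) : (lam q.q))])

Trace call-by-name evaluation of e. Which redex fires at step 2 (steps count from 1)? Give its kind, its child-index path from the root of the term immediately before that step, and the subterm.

Answer: if at 0 : (if false then false else false)

Derivation:
step 0: (if (if false then false else (if false then false else false)) then (let x = ((\y.(\z.z)) 5) in (let u = false in 3)) else ((let v = false in (\w.0)) (if true then (\p.p) else (\q.q))))
step 1: [if@0] (if (if false then false else false) then (let x = ((\y.(\z.z)) 5) in (let u = false in 3)) else ((let v = false in (\w.0)) (if true then (\p.p) else (\q.q))))
step 2: [if@0] (if false then (let x = ((\y.(\z.z)) 5) in (let u = false in 3)) else ((let v = false in (\w.0)) (if true then (\p.p) else (\q.q))))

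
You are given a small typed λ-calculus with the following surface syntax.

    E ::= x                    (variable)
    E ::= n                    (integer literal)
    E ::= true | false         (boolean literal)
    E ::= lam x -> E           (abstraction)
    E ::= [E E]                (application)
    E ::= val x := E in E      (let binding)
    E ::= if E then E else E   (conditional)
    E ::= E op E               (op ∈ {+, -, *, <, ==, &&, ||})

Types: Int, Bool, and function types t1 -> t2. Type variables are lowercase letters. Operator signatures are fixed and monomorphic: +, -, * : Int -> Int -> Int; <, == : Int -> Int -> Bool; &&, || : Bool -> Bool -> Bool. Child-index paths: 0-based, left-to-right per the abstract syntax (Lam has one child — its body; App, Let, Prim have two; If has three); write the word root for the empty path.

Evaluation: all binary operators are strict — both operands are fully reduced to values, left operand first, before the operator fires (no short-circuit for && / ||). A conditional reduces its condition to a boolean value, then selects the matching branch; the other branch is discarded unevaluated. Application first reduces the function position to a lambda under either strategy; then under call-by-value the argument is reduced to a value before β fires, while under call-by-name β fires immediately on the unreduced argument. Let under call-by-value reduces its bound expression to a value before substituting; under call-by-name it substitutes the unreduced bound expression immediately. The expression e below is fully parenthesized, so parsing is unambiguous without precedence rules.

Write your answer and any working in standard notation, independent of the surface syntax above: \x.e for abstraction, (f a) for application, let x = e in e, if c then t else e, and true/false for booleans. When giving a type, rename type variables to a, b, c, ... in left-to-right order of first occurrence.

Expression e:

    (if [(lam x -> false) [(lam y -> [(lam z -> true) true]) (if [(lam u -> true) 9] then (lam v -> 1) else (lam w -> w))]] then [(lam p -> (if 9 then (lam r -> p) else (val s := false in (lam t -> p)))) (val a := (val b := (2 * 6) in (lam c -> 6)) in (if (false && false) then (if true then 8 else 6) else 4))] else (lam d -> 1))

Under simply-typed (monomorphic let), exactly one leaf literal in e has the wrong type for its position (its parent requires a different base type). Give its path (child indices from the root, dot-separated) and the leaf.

Derivation:
\x._ : a -> Bool
\z._ : c -> Bool
  unify c -> Bool ~ Bool -> d
  unify c ~ Bool
  unify Bool ~ d
_ _ : Bool
\y._ : b -> Bool
\u._ : e -> Bool
  unify e -> Bool ~ Int -> f
  unify e ~ Int
  unify Bool ~ f
_ _ : Bool
  unify Bool ~ Bool
\v._ : g -> Int
w : h
\w._ : h -> h
  unify g -> Int ~ h -> h
  unify g ~ h
  unify Int ~ h
  unify b -> Bool ~ (Int -> Int) -> i
  unify b ~ Int -> Int
  unify Bool ~ i
_ _ : Bool
  unify a -> Bool ~ Bool -> j
  unify a ~ Bool
  unify Bool ~ j
_ _ : Bool
  unify Bool ~ Bool
  unify Int ~ Bool
  FAIL: mismatch Int ~ Bool

Answer: 1.0.0.0 : 9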